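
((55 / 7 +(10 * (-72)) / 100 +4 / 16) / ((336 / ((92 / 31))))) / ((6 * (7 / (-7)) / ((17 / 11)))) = -0.00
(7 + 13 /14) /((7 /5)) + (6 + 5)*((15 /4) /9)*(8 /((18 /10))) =68885 /2646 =26.03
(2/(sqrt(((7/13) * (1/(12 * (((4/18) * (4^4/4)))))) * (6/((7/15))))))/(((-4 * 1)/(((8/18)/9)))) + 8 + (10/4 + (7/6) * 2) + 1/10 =194/15- 32 * sqrt(195)/3645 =12.81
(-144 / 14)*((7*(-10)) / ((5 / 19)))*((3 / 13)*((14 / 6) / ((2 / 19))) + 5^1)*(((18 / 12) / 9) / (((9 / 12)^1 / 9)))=719568 / 13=55351.38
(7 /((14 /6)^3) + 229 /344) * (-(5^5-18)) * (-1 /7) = 63721463 /117992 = 540.05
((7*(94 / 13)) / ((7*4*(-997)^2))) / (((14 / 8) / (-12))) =-1128 / 90454819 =-0.00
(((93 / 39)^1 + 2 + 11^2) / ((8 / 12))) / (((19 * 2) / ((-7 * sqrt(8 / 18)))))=-5705 / 247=-23.10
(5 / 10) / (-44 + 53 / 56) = -0.01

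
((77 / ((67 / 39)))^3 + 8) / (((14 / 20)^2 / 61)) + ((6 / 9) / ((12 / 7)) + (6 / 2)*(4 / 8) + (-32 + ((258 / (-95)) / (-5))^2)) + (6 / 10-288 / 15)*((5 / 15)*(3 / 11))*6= 3690245691488450162407 / 329187171245625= 11210174.68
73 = 73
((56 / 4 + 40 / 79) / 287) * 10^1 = 11460 / 22673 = 0.51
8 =8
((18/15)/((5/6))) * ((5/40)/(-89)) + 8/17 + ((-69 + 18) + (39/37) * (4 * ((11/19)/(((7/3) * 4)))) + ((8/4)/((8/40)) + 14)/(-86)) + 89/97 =-77065396267173/1552753394150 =-49.63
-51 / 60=-17 / 20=-0.85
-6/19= -0.32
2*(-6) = -12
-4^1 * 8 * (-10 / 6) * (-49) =-7840 / 3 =-2613.33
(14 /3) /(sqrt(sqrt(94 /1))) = 7 *94^(3 /4) /141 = 1.50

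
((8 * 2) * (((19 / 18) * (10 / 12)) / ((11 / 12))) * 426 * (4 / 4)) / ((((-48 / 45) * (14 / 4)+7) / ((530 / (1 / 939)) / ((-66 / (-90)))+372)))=8060698046400 / 5929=1359537535.23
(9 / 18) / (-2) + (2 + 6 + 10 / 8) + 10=19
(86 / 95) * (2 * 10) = 344 / 19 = 18.11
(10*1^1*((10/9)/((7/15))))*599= 299500/21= 14261.90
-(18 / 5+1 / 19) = -347 / 95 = -3.65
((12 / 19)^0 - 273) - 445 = -717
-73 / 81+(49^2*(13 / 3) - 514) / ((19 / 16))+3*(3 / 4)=51279791 / 6156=8330.05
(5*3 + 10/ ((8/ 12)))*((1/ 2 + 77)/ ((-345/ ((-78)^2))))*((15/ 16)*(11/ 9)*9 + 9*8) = -310489335/ 92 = -3374884.08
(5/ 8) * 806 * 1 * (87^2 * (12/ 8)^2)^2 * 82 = 383372482006215/ 32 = 11980390062694.22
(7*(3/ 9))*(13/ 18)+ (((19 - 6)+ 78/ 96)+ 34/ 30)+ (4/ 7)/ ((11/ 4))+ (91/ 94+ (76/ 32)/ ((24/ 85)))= 819799693/ 31268160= 26.22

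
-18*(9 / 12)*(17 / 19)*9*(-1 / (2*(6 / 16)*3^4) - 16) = 33082 / 19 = 1741.16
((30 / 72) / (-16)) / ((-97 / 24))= 5 / 776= 0.01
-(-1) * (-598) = -598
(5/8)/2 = 5/16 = 0.31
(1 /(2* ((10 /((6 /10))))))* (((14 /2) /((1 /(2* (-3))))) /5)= -0.25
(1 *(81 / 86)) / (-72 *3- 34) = -81 / 21500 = -0.00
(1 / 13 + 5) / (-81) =-22 / 351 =-0.06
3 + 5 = 8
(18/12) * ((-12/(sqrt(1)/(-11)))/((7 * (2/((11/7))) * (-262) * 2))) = -1089/25676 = -0.04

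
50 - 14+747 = 783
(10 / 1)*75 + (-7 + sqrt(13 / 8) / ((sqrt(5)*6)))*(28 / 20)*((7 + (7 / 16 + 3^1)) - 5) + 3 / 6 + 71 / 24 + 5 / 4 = 203*sqrt(130) / 3200 + 168341 / 240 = 702.14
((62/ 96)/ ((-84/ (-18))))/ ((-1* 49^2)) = -31/ 537824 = -0.00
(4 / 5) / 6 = 2 / 15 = 0.13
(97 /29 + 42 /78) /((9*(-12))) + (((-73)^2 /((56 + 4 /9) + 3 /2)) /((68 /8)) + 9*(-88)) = -46998972626 /60161283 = -781.22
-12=-12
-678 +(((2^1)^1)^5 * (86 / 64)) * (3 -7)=-850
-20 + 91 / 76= -1429 / 76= -18.80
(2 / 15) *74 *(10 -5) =148 / 3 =49.33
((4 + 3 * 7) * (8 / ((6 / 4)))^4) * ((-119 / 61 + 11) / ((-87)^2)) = 301465600 / 12466143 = 24.18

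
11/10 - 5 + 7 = 31/10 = 3.10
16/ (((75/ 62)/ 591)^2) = 2386908736/ 625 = 3819053.98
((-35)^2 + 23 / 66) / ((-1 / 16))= -646984 / 33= -19605.58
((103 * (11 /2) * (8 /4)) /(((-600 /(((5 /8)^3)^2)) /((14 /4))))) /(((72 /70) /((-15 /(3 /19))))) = 16481609375 /452984832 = 36.38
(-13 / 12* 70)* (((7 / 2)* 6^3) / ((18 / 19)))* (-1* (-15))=-907725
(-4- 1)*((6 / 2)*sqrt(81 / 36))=-45 / 2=-22.50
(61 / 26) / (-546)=-61 / 14196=-0.00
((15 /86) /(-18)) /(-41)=5 /21156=0.00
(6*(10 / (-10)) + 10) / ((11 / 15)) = 60 / 11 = 5.45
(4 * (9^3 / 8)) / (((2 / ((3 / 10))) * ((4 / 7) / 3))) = 45927 / 160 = 287.04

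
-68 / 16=-4.25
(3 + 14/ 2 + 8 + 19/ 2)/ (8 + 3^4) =55/ 178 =0.31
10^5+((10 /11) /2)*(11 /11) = 100000.45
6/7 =0.86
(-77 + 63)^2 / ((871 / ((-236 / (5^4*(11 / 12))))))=-555072 / 5988125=-0.09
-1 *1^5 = -1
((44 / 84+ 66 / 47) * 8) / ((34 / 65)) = 494780 / 16779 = 29.49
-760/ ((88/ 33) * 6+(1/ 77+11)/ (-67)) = -490105/ 10212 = -47.99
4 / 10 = 2 / 5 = 0.40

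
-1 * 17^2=-289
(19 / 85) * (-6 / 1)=-114 / 85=-1.34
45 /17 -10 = -7.35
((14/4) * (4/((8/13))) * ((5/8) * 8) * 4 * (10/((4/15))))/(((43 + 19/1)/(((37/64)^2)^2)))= 63955744125/2080374784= 30.74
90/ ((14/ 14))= 90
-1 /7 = -0.14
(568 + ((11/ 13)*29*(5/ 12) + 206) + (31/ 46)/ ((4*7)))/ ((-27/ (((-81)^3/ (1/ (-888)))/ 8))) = -28689775049457/ 16744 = -1713436159.19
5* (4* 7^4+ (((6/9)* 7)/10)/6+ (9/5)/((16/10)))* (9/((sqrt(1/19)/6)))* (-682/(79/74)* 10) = -1308839509230* sqrt(19)/79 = -72216444987.94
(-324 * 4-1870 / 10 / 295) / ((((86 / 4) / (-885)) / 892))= 2047177464 / 43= 47608778.23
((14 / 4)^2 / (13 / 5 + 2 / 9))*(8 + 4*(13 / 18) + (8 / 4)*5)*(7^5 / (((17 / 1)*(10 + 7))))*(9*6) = 10450760670 / 36703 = 284738.60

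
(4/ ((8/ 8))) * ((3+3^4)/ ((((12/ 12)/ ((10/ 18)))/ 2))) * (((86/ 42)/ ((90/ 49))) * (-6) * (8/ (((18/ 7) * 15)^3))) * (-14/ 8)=40471256/ 66430125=0.61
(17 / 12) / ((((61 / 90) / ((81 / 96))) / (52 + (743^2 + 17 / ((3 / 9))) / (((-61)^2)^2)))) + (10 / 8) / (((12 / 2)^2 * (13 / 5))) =145127124104635 / 1581084275472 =91.79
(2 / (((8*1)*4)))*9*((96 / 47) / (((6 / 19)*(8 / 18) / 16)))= 6156 / 47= 130.98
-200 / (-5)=40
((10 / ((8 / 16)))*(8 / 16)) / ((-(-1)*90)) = 1 / 9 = 0.11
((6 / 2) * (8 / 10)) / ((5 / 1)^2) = 12 / 125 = 0.10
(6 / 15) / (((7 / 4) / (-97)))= -776 / 35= -22.17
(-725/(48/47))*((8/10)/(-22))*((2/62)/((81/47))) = 320305/662904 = 0.48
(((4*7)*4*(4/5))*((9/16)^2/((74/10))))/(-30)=-189/1480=-0.13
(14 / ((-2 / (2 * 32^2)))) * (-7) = 100352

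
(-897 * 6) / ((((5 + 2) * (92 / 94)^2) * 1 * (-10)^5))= 258453 / 32200000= 0.01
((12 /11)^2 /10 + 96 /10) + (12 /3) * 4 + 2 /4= 6345 /242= 26.22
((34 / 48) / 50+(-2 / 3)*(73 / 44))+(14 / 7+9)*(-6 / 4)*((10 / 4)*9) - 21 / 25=-4926001 / 13200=-373.18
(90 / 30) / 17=3 / 17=0.18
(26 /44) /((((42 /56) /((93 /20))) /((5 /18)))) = 403 /396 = 1.02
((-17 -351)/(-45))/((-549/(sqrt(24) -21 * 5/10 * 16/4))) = 5152/8235 -736 * sqrt(6)/24705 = 0.55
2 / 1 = 2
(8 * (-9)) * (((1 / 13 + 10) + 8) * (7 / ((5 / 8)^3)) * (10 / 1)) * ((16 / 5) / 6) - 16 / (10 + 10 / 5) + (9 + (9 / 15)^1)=-194044036 / 975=-199019.52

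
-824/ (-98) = 412/ 49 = 8.41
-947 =-947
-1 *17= -17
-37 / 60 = -0.62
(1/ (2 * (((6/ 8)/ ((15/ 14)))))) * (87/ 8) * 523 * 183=41633415/ 56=743453.84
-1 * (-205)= 205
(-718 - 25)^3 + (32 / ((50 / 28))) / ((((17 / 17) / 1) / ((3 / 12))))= -410172402.52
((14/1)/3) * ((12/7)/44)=2/11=0.18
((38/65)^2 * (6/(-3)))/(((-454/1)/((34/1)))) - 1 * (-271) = 259958421/959075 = 271.05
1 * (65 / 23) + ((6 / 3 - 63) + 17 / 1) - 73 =-2626 / 23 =-114.17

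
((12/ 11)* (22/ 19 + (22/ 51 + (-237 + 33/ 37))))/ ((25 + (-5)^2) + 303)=-33632816/ 46405733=-0.72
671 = 671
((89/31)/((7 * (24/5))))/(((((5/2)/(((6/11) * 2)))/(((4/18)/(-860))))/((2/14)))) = -89/64663830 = -0.00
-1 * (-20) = 20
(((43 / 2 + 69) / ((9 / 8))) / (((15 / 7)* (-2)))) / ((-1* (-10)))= -1267 / 675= -1.88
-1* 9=-9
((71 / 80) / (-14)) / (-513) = 71 / 574560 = 0.00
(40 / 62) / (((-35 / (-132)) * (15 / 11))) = 1936 / 1085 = 1.78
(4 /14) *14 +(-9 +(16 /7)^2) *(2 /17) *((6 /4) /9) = 9811 /2499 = 3.93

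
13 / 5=2.60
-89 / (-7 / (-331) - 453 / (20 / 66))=294590 / 4948049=0.06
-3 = -3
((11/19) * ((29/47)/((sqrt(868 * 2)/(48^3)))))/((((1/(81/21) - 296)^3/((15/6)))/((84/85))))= -0.00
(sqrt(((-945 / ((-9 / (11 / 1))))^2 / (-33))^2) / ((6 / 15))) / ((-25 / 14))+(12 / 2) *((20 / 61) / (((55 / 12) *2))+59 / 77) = -265804113 / 4697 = -56590.19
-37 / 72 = -0.51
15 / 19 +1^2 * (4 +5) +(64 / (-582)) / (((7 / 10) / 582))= -10858 / 133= -81.64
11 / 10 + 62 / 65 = 267 / 130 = 2.05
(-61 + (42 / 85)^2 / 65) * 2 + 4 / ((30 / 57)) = -53721572 / 469625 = -114.39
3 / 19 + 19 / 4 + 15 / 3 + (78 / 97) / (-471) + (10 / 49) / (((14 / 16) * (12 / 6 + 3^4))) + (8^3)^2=262153.91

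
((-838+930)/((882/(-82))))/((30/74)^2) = -5163868/99225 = -52.04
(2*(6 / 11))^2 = 144 / 121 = 1.19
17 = 17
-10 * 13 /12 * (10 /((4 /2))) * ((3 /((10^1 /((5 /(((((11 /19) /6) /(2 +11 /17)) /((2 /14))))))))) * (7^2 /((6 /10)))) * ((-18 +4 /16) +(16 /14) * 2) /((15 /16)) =80213250 /187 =428947.86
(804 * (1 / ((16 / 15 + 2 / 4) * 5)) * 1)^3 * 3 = 336777564672 / 103823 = 3243766.46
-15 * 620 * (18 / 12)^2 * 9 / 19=-188325 / 19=-9911.84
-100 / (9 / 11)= -1100 / 9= -122.22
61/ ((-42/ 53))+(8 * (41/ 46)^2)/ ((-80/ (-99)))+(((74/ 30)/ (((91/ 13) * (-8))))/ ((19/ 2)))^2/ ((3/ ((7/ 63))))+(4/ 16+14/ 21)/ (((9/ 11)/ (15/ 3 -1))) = -58783956234869/ 909547153200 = -64.63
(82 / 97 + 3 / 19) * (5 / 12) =9245 / 22116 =0.42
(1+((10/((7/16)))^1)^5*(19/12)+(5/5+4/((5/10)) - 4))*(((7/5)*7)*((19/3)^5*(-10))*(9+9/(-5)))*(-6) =19732484671531617184/46305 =426141554292875.87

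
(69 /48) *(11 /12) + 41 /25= 14197 /4800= 2.96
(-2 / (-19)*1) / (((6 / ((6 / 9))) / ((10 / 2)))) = 0.06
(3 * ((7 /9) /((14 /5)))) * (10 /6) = 25 /18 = 1.39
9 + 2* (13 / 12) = 67 / 6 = 11.17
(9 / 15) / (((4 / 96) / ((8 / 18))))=32 / 5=6.40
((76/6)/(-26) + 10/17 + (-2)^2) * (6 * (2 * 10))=108760/221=492.13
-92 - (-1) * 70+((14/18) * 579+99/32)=41417/96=431.43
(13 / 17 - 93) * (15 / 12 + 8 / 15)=-41944 / 255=-164.49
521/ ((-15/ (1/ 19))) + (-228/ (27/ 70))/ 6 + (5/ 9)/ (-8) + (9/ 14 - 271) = -53257859/ 143640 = -370.77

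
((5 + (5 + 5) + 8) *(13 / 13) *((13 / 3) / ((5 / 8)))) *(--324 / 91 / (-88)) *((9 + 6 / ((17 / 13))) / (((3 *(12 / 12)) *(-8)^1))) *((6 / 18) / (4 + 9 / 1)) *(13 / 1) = 207 / 170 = 1.22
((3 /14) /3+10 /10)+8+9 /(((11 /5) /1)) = 2027 /154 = 13.16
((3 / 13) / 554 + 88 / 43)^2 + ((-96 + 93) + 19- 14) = 593646386217 / 95905418596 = 6.19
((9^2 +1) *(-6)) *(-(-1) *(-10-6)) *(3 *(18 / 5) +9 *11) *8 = 34573824 / 5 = 6914764.80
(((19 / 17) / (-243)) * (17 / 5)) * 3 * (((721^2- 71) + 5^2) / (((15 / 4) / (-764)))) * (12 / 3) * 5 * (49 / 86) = 65728331872 / 1161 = 56613550.28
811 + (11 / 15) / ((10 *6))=729911 / 900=811.01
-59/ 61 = -0.97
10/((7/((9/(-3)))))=-30/7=-4.29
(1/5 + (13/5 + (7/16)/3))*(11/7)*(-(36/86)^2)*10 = -29997/3698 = -8.11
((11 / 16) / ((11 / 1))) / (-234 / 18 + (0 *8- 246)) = -0.00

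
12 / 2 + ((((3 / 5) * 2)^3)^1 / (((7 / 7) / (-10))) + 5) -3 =-232 / 25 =-9.28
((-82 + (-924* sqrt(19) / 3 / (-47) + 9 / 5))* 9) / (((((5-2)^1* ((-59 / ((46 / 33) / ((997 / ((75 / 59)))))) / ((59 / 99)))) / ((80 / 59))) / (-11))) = -7378400 / 114528381 + 2576000* sqrt(19) / 489348537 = -0.04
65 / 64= 1.02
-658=-658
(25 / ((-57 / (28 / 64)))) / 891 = -175 / 812592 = -0.00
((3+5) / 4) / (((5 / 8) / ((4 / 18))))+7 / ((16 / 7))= 2717 / 720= 3.77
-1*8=-8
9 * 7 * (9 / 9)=63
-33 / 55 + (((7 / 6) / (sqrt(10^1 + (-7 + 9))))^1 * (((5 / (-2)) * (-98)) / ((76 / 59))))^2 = 51184535429 / 12476160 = 4102.59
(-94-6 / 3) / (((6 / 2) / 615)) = -19680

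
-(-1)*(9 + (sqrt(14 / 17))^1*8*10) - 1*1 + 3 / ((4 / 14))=37 / 2 + 80*sqrt(238) / 17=91.10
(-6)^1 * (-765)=4590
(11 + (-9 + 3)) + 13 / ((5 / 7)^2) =762 / 25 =30.48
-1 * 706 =-706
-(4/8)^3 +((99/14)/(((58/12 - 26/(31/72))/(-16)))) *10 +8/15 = 180318619/8679720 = 20.77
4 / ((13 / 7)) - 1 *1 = 15 / 13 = 1.15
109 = 109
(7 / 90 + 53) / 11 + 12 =16657 / 990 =16.83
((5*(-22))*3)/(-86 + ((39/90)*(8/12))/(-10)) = 148500/38713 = 3.84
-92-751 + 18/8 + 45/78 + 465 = -19509/52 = -375.17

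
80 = 80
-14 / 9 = -1.56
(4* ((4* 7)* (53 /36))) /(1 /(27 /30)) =742 /5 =148.40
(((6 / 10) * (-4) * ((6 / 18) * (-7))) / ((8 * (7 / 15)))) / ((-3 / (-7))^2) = 49 / 6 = 8.17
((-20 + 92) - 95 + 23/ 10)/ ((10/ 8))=-414/ 25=-16.56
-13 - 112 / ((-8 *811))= -10529 / 811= -12.98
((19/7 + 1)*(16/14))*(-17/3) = -3536/147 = -24.05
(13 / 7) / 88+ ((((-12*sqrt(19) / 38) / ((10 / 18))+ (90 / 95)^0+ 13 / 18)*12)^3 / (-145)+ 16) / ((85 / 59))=-28577816227399 / 97369965000+ 39323039328*sqrt(19) / 556165625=14.69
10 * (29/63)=290/63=4.60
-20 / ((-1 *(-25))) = -4 / 5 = -0.80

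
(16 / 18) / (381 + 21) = 4 / 1809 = 0.00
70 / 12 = 35 / 6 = 5.83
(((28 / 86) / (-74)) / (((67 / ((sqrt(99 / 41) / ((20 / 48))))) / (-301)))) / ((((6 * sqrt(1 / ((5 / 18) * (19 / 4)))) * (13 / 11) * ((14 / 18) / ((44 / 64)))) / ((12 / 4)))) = 22869 * sqrt(85690) / 211409120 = 0.03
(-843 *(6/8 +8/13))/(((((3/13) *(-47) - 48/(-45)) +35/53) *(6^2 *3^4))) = 0.04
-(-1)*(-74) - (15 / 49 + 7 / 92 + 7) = -366871 / 4508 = -81.38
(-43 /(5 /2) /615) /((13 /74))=-6364 /39975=-0.16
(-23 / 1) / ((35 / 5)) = -23 / 7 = -3.29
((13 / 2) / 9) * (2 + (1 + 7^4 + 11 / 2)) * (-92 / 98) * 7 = -1440881 / 126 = -11435.56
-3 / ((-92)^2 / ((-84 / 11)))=63 / 23276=0.00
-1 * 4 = -4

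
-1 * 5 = -5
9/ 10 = 0.90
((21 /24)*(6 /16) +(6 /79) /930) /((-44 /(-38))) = 4886971 /17240960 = 0.28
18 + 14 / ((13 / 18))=486 / 13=37.38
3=3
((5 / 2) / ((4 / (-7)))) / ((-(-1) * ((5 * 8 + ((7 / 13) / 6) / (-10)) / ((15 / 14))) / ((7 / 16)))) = -102375 / 1996352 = -0.05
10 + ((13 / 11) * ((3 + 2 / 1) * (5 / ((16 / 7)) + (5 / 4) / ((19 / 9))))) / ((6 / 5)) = 475265 / 20064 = 23.69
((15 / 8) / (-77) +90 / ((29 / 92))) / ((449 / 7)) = 5100045 / 1145848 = 4.45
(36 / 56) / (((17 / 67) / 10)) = 3015 / 119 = 25.34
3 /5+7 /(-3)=-26 /15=-1.73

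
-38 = -38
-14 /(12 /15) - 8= -51 /2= -25.50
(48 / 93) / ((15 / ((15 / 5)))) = 16 / 155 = 0.10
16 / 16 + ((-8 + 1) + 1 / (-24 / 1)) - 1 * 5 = -265 / 24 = -11.04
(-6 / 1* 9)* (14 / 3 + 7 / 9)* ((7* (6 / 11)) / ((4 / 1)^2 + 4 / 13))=-40131 / 583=-68.84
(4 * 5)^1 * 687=13740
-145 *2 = -290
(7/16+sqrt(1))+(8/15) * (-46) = -5543/240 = -23.10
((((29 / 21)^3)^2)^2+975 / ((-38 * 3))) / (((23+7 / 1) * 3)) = 11054317820607165233 / 25156930088942312220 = 0.44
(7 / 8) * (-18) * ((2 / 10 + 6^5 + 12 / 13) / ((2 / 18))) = -286625871 / 260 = -1102407.20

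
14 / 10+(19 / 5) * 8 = 159 / 5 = 31.80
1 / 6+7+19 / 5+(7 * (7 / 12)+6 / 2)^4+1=262243829 / 103680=2529.36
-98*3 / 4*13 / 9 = -637 / 6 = -106.17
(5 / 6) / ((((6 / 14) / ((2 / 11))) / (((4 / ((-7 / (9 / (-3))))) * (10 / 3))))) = 200 / 99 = 2.02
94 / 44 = 47 / 22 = 2.14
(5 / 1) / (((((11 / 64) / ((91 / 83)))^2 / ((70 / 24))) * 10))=148395520 / 2500707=59.34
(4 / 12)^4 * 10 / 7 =10 / 567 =0.02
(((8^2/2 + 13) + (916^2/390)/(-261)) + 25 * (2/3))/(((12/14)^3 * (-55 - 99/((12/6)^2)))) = -932615971/876717270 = -1.06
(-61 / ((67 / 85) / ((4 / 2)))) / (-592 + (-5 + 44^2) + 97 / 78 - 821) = -808860 / 2713567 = -0.30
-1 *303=-303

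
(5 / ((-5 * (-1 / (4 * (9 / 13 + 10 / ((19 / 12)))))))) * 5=34620 / 247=140.16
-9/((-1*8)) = 9/8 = 1.12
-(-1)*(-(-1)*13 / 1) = 13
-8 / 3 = -2.67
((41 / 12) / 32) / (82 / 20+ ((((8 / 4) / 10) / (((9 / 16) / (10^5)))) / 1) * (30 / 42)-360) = 4305 / 1009650112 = 0.00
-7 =-7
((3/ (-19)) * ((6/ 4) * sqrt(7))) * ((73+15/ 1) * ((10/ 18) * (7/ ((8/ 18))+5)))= -4565 * sqrt(7)/ 19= -635.68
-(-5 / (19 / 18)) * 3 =14.21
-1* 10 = -10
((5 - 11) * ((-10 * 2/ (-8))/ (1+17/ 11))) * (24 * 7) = -990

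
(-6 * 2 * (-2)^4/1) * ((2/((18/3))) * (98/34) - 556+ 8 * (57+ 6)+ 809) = -145528.47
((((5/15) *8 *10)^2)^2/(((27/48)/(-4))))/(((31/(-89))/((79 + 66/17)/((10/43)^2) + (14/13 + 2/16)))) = 79079090408652800/4994379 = 15833618235.35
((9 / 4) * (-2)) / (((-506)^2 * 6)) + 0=-3 / 1024144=-0.00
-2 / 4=-1 / 2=-0.50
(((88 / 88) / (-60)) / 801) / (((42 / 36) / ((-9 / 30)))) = 1 / 186900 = 0.00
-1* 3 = -3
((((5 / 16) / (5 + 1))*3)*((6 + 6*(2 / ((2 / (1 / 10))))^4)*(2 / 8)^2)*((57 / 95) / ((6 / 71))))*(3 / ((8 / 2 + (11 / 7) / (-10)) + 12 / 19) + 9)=122591627937 / 30469120000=4.02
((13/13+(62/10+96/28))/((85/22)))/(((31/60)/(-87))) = -275616/595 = -463.22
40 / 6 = 20 / 3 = 6.67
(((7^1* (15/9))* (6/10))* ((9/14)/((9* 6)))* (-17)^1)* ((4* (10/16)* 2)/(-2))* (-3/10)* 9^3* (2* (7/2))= -5421.94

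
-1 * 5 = -5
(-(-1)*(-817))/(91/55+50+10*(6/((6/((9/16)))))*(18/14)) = -2516360/181371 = -13.87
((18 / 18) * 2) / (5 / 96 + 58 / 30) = 960 / 953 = 1.01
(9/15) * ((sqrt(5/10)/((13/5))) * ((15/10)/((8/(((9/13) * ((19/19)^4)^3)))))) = 81 * sqrt(2)/5408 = 0.02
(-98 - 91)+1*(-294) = -483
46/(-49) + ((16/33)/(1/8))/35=-6694/8085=-0.83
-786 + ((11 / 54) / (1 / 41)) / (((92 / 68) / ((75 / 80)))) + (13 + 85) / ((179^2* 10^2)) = -4139800369937 / 5305989600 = -780.21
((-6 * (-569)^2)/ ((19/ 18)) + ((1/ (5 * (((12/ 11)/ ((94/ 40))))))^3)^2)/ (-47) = 104408477546167287738287189/ 2666483712000000000000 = 39155.87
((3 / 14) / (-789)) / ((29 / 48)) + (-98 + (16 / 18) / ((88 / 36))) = -57340050 / 587279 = -97.64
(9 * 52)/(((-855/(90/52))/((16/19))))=-288/361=-0.80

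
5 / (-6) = -5 / 6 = -0.83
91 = 91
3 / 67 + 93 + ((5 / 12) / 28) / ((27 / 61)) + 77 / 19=1121732825 / 11548656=97.13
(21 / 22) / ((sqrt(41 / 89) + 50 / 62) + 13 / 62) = 3650157 / 2152007-40362* sqrt(3649) / 2152007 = 0.56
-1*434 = -434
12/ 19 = 0.63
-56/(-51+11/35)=980/887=1.10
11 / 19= 0.58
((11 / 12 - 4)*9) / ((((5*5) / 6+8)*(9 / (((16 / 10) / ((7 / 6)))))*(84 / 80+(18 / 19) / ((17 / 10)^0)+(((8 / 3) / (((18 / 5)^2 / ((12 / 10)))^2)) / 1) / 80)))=-295192512 / 1696694251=-0.17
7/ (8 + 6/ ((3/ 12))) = 7/ 32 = 0.22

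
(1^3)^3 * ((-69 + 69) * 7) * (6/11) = 0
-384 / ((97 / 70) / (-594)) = 15966720 / 97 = 164605.36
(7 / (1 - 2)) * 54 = -378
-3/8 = -0.38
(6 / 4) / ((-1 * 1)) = -3 / 2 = -1.50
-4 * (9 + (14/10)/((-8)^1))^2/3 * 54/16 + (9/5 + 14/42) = -3343963/9600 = -348.33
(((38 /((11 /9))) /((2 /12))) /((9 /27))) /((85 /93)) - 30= 544458 /935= 582.31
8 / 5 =1.60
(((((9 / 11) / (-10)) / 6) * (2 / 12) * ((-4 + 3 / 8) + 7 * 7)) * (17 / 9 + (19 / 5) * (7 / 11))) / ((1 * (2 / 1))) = -533 / 2400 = -0.22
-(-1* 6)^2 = -36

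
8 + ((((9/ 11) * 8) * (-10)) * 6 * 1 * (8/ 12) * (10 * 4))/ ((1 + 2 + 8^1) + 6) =-113704/ 187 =-608.04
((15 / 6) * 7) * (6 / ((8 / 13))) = 1365 / 8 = 170.62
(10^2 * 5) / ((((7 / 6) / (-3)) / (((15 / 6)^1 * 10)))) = -32142.86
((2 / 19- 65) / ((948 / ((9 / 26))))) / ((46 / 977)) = -3613923 / 7180784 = -0.50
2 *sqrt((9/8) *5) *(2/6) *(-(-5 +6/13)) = 59 *sqrt(10)/26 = 7.18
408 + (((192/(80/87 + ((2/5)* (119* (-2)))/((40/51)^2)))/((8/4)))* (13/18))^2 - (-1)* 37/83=24303299471547796509/59472323247606947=408.65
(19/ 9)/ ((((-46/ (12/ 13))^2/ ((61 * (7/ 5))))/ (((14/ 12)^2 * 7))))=2782759/ 4023045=0.69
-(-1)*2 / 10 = 1 / 5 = 0.20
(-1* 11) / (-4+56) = -11 / 52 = -0.21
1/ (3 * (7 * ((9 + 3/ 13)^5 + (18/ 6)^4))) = 371293/ 523178769393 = 0.00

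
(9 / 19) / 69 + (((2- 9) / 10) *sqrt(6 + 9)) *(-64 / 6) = 3 / 437 + 112 *sqrt(15) / 15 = 28.93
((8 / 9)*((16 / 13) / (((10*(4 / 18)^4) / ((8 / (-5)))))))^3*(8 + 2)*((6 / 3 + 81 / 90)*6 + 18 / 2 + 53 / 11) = -43594611399917568 / 377609375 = -115448964.69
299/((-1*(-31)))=299/31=9.65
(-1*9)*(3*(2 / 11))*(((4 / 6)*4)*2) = -288 / 11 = -26.18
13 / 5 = 2.60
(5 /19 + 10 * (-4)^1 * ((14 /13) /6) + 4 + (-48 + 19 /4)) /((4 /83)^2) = -942670093 /47424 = -19877.49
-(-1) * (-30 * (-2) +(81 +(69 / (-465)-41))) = 15477 / 155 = 99.85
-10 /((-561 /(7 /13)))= 70 /7293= 0.01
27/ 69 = 9/ 23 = 0.39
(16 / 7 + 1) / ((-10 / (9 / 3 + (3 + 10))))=-184 / 35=-5.26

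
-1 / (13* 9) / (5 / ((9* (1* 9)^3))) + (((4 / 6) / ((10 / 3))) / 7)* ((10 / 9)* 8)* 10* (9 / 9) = -35527 / 4095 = -8.68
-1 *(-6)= 6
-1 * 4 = -4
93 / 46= 2.02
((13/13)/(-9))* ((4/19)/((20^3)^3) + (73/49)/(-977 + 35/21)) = 14015999996227/82583424000000000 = 0.00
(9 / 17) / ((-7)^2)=9 / 833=0.01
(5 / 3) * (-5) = -25 / 3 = -8.33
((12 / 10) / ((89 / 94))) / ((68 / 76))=10716 / 7565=1.42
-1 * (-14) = 14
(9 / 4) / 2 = 9 / 8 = 1.12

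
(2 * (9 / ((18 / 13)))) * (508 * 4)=26416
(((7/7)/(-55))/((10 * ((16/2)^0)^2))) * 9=-0.02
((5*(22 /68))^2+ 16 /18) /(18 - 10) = 36473 /83232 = 0.44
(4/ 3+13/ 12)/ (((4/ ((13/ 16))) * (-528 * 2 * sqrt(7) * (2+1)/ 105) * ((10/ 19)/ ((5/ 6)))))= -35815 * sqrt(7)/ 9732096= -0.01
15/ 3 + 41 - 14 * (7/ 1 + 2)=-80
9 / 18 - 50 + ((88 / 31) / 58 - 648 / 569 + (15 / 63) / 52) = -28256546491 / 558591852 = -50.59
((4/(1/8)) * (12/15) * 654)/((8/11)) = 115104/5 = 23020.80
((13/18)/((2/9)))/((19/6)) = 39/38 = 1.03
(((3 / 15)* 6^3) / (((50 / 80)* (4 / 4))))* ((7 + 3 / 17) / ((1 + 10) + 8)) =210816 / 8075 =26.11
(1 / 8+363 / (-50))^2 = 2036329 / 40000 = 50.91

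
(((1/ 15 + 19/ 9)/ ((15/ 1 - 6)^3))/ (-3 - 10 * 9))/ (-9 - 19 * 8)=0.00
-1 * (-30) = 30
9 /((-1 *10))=-9 /10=-0.90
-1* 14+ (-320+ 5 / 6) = -1999 / 6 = -333.17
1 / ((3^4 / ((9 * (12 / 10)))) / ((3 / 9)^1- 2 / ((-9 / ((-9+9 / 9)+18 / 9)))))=-2 / 15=-0.13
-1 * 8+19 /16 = -109 /16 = -6.81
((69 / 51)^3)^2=148035889 / 24137569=6.13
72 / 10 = 36 / 5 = 7.20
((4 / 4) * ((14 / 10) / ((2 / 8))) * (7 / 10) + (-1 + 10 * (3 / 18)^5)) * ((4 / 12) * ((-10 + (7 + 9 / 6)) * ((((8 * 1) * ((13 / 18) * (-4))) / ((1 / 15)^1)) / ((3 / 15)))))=3691337 / 1458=2531.78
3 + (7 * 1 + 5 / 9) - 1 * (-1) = 11.56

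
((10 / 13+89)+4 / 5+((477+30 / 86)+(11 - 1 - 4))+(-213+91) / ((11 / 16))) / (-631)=-12189271 / 19400095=-0.63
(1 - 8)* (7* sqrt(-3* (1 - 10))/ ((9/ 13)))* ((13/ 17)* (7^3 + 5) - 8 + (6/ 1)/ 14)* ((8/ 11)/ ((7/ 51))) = -290888* sqrt(3) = -503832.80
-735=-735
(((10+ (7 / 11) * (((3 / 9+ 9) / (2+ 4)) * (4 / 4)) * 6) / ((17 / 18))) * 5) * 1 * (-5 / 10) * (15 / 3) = -39450 / 187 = -210.96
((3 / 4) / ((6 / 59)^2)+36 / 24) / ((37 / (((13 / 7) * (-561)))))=-8637343 / 4144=-2084.30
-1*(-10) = 10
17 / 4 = 4.25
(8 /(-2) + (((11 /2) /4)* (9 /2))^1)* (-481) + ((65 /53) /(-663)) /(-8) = -45504995 /43248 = -1052.19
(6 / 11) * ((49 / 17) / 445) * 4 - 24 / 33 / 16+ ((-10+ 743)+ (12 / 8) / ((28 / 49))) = 489699423 / 665720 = 735.59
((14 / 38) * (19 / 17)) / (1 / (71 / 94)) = 497 / 1598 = 0.31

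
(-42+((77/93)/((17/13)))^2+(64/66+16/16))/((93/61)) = -66466698976/2557050903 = -25.99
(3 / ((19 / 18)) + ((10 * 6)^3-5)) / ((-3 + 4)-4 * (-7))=4103959 / 551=7448.20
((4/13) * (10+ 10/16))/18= 85/468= 0.18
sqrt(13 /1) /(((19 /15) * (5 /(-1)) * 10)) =-0.06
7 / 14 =1 / 2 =0.50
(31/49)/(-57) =-31/2793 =-0.01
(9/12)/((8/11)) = 33/32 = 1.03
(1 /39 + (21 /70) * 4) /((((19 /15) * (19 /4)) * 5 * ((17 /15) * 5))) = 2868 /398905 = 0.01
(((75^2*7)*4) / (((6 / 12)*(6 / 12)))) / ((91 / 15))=103846.15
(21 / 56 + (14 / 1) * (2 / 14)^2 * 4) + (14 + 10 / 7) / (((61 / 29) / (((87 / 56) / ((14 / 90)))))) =12515845 / 167384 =74.77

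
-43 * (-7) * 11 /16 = 3311 /16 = 206.94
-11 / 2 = -5.50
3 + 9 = 12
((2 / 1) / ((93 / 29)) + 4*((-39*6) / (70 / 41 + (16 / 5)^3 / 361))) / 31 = -80428366606 / 4795417869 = -16.77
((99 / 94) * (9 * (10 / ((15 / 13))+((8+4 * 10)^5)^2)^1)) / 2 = 28924115169356812053 / 94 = 307703352865498000.56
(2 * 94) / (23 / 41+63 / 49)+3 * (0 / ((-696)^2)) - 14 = 23268 / 265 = 87.80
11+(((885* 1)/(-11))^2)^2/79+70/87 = 53370589722628/100627593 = 530377.29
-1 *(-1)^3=1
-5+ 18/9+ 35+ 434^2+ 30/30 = 188389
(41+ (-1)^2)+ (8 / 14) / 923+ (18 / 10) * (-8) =891638 / 32305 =27.60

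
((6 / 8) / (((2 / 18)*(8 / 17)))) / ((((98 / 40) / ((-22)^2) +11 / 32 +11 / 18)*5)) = 499851 / 167257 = 2.99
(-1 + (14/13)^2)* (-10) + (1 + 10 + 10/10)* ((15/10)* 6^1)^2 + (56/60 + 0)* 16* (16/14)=2503234/2535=987.47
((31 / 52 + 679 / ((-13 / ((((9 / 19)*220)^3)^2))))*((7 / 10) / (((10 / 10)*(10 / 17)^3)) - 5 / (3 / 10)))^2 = 4217394641363610623529183595291981038731060094952397396809 / 5386323187039409409600000000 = 782982100203627042632707600000.00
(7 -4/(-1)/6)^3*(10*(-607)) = -73853690/27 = -2735321.85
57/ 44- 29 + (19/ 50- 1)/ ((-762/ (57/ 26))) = -100621971/ 3632200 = -27.70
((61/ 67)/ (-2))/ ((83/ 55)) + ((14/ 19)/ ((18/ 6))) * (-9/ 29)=-2315729/ 6128222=-0.38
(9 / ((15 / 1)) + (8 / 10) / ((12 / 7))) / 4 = 4 / 15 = 0.27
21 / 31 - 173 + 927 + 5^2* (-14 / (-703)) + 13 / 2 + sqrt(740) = 2* sqrt(185) + 33198379 / 43586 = 788.88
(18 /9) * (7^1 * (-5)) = -70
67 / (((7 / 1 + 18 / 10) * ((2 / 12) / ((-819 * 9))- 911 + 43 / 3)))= -7407855 / 872431582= -0.01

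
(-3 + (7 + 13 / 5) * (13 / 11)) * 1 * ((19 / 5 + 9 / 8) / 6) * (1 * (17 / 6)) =170799 / 8800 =19.41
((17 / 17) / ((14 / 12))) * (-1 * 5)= -30 / 7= -4.29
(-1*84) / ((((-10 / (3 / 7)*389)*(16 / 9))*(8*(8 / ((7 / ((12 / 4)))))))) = 189 / 995840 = 0.00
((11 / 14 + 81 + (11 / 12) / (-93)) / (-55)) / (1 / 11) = -638833 / 39060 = -16.36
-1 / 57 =-0.02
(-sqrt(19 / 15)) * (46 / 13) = -46 * sqrt(285) / 195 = -3.98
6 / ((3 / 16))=32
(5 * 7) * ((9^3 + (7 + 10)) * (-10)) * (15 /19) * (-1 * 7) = 1442921.05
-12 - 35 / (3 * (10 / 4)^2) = -208 / 15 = -13.87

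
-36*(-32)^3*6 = 7077888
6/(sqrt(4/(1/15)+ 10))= 3 * sqrt(70)/35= 0.72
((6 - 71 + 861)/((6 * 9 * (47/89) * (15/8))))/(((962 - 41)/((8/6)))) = 1133504/52593705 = 0.02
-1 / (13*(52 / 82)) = -41 / 338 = -0.12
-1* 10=-10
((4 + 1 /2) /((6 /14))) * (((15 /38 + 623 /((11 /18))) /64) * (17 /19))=152188029 /1016576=149.71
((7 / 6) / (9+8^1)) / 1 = 7 / 102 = 0.07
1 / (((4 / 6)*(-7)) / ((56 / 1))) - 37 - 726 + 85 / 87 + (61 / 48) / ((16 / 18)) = -772.59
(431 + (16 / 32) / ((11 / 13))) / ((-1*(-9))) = 1055 / 22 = 47.95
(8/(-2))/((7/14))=-8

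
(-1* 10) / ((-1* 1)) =10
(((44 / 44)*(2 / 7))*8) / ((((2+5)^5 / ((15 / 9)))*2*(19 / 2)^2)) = 160 / 127413867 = 0.00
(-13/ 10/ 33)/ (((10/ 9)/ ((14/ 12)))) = -91/ 2200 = -0.04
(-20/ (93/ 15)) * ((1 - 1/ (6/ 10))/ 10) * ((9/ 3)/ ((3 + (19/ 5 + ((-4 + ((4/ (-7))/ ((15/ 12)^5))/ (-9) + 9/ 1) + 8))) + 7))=1968750/ 81845363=0.02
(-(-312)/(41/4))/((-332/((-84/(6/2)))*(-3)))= -2912/3403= -0.86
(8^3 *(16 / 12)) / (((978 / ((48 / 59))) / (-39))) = -212992 / 9617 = -22.15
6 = 6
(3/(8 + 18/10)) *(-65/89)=-975/4361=-0.22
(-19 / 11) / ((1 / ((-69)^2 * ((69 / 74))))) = -6241671 / 814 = -7667.90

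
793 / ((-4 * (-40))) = 793 / 160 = 4.96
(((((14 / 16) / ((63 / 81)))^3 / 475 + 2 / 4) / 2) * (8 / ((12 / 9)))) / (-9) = -122329 / 729600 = -0.17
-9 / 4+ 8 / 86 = -371 / 172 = -2.16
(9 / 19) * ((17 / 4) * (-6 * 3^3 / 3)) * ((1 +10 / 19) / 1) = -165.93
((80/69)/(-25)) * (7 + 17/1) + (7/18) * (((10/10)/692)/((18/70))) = -14321137/12891960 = -1.11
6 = 6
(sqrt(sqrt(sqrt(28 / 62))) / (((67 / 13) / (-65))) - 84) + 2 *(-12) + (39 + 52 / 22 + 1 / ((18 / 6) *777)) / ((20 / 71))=-845 *14^(1 / 8) *31^(7 / 8) / 2077 + 4979794 / 128205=27.42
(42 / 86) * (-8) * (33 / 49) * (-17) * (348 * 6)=28112832 / 301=93398.11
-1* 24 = -24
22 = 22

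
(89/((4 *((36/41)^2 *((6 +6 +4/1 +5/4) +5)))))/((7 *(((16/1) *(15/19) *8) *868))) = 31939/15119032320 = 0.00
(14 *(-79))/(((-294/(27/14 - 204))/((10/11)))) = -372485/539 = -691.07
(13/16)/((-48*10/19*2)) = -247/15360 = -0.02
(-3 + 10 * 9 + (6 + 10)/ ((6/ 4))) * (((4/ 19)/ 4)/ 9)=293/ 513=0.57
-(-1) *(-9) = -9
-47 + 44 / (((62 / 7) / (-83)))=-14239 / 31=-459.32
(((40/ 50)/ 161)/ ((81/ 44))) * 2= 352/ 65205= 0.01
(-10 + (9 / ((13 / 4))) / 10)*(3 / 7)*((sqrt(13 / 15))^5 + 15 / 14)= -2844 / 637 - 8216*sqrt(195) / 39375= -7.38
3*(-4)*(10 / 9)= -13.33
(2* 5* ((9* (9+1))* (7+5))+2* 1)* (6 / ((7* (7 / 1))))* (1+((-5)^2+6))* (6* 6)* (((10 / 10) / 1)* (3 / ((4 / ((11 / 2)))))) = 307986624 / 49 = 6285441.31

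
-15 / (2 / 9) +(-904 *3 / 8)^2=229707 / 2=114853.50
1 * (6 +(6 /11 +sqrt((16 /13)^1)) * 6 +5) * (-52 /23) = -8164 /253 - 96 * sqrt(13) /23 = -47.32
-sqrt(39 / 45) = -sqrt(195) / 15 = -0.93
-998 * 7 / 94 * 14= -48902 / 47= -1040.47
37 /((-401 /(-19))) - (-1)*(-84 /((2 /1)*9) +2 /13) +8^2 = 957737 /15639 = 61.24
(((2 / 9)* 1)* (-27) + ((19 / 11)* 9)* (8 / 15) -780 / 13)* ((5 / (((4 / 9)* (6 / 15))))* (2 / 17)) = -71415 / 374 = -190.95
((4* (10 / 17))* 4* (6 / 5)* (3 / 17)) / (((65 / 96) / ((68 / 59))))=221184 / 65195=3.39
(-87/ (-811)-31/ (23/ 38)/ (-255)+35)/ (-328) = -83971819/ 780068460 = -0.11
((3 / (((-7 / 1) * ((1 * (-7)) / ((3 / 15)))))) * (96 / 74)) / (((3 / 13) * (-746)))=-312 / 3381245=-0.00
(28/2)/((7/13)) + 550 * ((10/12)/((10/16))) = 2278/3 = 759.33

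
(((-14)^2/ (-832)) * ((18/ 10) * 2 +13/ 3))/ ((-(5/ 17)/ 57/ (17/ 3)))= 32018021/ 15600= 2052.44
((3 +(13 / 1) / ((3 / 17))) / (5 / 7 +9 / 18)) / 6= 1610 / 153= 10.52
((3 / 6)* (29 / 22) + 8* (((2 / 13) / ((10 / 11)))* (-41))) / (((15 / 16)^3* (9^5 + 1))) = -26771968 / 23749171875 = -0.00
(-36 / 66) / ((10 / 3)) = -0.16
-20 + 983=963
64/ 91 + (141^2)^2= 35968128715/ 91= 395254161.70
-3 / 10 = -0.30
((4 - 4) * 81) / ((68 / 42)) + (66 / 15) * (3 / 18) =11 / 15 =0.73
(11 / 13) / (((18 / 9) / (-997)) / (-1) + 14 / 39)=2991 / 1276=2.34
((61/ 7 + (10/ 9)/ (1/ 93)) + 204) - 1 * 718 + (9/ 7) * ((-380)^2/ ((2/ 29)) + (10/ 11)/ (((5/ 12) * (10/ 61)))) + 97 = 3108960544/ 1155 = 2691740.73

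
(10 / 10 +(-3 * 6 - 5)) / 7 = -22 / 7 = -3.14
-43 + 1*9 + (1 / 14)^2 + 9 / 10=-32433 / 980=-33.09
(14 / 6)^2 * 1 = 5.44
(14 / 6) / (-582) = -7 / 1746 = -0.00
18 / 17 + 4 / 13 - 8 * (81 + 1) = -144674 / 221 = -654.63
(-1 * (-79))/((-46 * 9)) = -79/414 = -0.19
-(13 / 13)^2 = -1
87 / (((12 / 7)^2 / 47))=66787 / 48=1391.40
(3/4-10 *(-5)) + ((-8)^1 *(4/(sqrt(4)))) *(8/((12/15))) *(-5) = 3403/4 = 850.75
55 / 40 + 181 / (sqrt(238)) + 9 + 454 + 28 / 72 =181*sqrt(238) / 238 + 33463 / 72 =476.50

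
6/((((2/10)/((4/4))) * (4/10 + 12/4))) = 150/17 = 8.82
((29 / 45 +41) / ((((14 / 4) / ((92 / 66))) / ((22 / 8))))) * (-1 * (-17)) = 732734 / 945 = 775.38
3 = 3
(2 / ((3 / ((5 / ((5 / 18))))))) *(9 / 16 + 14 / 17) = 1131 / 68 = 16.63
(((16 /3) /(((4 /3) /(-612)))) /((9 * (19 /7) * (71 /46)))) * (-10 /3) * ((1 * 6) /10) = 175168 /1349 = 129.85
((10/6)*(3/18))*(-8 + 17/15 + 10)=47/54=0.87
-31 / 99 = -0.31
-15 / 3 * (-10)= 50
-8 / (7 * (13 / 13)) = -8 / 7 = -1.14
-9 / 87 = -3 / 29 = -0.10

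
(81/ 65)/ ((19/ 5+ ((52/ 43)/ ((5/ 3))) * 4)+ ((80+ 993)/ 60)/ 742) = 31012632/ 167398439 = 0.19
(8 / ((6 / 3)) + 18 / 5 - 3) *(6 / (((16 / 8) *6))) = 23 / 10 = 2.30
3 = 3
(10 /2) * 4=20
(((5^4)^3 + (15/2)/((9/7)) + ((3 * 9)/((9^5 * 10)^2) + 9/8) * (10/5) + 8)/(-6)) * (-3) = 3152836218442616327/25828032600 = 122070320.54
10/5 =2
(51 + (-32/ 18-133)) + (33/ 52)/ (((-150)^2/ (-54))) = -49010891/ 585000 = -83.78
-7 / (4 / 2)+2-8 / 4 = -7 / 2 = -3.50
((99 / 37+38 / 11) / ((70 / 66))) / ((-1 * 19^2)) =-1497 / 93499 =-0.02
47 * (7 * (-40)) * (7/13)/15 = -18424/39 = -472.41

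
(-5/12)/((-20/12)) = 0.25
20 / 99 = 0.20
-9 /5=-1.80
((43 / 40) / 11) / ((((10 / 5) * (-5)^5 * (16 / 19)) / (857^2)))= -600044833 / 44000000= -13.64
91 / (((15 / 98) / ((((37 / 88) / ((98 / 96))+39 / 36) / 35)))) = 125723 / 4950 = 25.40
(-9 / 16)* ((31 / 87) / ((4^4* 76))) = -93 / 9027584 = -0.00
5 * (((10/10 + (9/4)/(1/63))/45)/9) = 571/324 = 1.76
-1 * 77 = -77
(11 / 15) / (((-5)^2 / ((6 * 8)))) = 176 / 125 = 1.41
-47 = -47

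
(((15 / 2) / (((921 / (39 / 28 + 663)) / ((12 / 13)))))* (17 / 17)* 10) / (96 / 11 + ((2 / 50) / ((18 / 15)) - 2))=35417250 / 4794419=7.39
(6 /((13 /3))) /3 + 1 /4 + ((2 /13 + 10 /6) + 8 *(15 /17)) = 9.59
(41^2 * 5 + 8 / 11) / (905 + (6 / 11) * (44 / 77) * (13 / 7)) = 4530687 / 488107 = 9.28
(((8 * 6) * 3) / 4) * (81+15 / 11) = 32616 / 11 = 2965.09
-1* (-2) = 2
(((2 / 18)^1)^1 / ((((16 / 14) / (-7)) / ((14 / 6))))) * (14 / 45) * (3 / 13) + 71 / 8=369013 / 42120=8.76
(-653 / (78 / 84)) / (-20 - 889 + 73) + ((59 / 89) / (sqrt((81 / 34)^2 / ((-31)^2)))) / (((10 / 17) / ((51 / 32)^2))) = 424421782513 / 11142743040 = 38.09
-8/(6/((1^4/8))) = -1/6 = -0.17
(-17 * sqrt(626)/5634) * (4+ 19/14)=-425 * sqrt(626)/26292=-0.40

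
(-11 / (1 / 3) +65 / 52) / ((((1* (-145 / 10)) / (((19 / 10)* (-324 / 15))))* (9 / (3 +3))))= -59.91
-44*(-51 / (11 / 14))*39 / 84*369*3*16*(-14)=-328805568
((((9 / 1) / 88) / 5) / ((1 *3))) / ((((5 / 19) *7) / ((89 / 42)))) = 0.01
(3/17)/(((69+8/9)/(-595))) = -945/629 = -1.50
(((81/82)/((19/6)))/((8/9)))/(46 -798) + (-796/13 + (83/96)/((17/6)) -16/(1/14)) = -295100384615/1035708544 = -284.93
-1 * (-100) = 100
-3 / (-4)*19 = 57 / 4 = 14.25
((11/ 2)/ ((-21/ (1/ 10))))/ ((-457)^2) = -11/ 87716580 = -0.00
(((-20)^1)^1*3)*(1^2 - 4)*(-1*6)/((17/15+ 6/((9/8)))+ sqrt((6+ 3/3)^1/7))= -2025/14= -144.64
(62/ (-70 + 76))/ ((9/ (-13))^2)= 5239/ 243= 21.56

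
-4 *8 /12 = -8 /3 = -2.67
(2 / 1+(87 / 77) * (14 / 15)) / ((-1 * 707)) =-24 / 5555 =-0.00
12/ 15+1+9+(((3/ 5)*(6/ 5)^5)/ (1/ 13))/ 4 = 244566/ 15625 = 15.65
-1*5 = -5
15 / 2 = 7.50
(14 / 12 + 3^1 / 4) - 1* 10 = -8.08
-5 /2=-2.50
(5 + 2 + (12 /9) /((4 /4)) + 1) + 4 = 40 /3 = 13.33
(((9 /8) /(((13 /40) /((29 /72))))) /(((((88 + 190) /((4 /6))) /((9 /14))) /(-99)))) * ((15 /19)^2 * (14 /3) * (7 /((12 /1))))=-0.36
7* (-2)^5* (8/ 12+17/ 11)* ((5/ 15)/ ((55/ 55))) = -16352/ 99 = -165.17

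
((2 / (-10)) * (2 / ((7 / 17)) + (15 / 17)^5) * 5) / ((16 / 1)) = -53590763 / 159023984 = -0.34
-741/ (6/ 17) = -4199/ 2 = -2099.50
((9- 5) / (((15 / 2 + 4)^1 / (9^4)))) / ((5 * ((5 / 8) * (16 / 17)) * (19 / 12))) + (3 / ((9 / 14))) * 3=5506726 / 10925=504.05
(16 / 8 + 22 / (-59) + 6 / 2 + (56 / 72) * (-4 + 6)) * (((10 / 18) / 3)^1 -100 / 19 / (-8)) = 5.21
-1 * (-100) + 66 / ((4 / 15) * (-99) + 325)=149630 / 1493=100.22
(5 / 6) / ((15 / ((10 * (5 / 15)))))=5 / 27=0.19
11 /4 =2.75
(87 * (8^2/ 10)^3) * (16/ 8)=5701632/ 125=45613.06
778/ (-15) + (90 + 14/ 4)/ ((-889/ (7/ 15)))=-65933/ 1270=-51.92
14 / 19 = 0.74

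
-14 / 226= -7 / 113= -0.06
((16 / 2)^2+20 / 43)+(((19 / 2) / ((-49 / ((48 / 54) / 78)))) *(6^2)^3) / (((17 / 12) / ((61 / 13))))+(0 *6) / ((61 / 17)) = -1676606220 / 6053411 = -276.97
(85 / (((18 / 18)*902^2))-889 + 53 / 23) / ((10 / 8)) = -16592638021 / 23391115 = -709.36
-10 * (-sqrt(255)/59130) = sqrt(255)/5913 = 0.00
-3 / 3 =-1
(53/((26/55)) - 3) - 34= 1953/26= 75.12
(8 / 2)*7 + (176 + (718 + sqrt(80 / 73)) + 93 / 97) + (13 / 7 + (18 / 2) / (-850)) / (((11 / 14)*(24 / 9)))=4*sqrt(365) / 73 + 3351507017 / 3627800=924.89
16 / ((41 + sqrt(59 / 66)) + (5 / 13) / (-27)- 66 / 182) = 86322940704 / 219050461165- 32196528 * sqrt(3894) / 219050461165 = 0.38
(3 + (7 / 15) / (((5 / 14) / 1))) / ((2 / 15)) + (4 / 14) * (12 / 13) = 29633 / 910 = 32.56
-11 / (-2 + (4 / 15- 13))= 165 / 221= 0.75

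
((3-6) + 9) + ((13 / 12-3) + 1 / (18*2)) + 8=109 / 9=12.11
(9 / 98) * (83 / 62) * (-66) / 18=-0.45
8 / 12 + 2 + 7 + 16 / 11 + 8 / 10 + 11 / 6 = 1513 / 110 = 13.75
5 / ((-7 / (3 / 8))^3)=-0.00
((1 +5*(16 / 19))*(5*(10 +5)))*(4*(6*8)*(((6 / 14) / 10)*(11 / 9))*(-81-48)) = -67430880 / 133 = -506999.10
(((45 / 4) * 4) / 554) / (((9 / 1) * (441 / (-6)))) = -5 / 40719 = -0.00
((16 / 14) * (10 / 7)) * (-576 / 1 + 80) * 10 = -396800 / 49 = -8097.96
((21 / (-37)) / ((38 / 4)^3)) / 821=-168 / 208355843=-0.00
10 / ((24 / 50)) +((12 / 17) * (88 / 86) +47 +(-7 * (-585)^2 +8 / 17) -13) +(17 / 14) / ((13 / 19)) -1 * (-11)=-478054403602 / 199563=-2395506.20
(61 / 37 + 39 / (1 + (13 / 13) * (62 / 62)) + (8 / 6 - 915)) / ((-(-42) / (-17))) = 3368363 / 9324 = 361.26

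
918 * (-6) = -5508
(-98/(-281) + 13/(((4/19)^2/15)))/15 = 19782563/67440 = 293.34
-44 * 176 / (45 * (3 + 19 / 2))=-15488 / 1125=-13.77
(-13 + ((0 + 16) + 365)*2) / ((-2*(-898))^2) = 749 / 3225616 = 0.00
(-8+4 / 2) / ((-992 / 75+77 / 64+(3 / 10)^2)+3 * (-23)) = 28800 / 388481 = 0.07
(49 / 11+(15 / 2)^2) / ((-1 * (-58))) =1.05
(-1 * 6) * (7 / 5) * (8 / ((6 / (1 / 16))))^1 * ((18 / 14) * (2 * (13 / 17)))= -117 / 85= -1.38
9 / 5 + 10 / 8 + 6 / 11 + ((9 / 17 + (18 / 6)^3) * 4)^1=425287 / 3740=113.71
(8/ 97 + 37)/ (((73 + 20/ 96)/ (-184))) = -15884352/ 170429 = -93.20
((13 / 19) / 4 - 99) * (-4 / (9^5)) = 7511 / 1121931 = 0.01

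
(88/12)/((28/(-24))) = -44/7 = -6.29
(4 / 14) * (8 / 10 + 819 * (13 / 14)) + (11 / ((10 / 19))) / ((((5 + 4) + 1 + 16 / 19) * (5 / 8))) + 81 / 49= 28042598 / 126175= 222.25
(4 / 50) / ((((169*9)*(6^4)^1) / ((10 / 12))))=0.00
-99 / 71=-1.39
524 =524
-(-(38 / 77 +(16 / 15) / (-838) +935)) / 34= 452726789 / 16454130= 27.51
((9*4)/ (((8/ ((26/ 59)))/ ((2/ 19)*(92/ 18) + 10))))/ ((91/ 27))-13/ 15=627799/ 117705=5.33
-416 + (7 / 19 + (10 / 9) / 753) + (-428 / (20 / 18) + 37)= -491765278 / 643815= -763.83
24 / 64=3 / 8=0.38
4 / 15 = 0.27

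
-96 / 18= -16 / 3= -5.33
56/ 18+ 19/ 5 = 311/ 45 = 6.91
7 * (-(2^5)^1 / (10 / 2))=-224 / 5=-44.80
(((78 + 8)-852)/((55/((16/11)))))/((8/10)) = -3064/121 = -25.32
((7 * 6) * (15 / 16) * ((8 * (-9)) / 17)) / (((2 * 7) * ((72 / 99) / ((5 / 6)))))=-7425 / 544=-13.65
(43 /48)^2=1849 /2304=0.80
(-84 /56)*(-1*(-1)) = -3 /2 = -1.50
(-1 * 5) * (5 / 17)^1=-1.47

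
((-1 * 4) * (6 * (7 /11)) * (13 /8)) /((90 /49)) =-4459 /330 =-13.51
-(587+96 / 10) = -2983 / 5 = -596.60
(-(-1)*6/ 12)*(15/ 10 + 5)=13/ 4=3.25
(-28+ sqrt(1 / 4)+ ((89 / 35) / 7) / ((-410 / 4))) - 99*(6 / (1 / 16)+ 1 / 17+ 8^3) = -102843779777 / 1707650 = -60225.33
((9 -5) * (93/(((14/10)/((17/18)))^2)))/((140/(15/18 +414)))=501.63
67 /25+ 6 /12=159 /50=3.18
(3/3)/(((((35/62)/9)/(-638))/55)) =-559434.86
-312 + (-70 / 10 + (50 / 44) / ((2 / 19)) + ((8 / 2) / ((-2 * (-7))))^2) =-664313 / 2156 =-308.12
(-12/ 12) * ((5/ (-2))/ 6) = 5/ 12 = 0.42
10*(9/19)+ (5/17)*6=2100/323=6.50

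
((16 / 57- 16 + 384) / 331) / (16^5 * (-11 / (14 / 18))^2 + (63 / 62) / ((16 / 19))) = 1020379136 / 192346738465798215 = 0.00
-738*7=-5166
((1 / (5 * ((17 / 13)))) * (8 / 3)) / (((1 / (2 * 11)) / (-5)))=-2288 / 51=-44.86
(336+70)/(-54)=-203/27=-7.52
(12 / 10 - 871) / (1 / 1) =-4349 / 5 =-869.80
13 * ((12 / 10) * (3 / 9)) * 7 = 182 / 5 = 36.40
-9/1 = -9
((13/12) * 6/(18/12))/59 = 13/177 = 0.07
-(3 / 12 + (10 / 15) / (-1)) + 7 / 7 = 17 / 12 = 1.42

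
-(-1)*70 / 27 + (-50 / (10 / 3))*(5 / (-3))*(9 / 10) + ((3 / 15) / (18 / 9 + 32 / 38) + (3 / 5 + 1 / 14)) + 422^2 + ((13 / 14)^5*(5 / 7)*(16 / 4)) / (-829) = 18760932467592269 / 105333502680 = 178109.83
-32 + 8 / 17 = -536 / 17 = -31.53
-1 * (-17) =17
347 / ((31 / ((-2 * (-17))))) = 11798 / 31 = 380.58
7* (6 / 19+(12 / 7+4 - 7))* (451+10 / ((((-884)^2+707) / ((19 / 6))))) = -45505465262 / 14861097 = -3062.05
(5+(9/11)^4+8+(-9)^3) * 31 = -22182.11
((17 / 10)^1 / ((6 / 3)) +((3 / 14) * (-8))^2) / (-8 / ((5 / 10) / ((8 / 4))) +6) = -3713 / 25480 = -0.15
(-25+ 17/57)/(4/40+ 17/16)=-112640/5301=-21.25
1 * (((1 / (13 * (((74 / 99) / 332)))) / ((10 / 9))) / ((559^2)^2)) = 73953 / 234834722743205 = 0.00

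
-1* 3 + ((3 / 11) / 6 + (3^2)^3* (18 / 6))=48049 / 22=2184.05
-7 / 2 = -3.50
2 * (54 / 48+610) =4889 / 4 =1222.25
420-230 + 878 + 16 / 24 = 1068.67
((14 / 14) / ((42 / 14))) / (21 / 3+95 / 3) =1 / 116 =0.01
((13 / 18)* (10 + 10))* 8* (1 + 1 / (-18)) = 109.14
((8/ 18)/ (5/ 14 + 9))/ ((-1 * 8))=-7/ 1179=-0.01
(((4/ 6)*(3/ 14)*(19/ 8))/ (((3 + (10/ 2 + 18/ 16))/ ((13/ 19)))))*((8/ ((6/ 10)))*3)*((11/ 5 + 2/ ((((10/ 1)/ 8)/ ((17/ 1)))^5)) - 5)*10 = 604834544288/ 63875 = 9469033.96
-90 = -90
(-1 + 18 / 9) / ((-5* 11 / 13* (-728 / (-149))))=-149 / 3080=-0.05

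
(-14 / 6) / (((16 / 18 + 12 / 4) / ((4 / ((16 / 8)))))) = -6 / 5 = -1.20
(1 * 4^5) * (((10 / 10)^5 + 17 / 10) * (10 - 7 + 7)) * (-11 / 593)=-304128 / 593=-512.86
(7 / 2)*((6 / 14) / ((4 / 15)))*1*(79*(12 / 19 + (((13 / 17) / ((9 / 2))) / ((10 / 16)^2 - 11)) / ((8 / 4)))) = 121545055 / 438634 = 277.10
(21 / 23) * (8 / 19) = 168 / 437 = 0.38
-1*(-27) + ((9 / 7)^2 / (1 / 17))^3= 22219.88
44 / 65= 0.68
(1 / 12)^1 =0.08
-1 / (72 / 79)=-79 / 72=-1.10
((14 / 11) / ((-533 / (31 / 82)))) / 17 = -217 / 4086511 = -0.00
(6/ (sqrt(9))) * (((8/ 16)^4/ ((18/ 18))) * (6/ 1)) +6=27/ 4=6.75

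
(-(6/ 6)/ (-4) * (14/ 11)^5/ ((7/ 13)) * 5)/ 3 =1248520/ 483153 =2.58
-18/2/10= -9/10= -0.90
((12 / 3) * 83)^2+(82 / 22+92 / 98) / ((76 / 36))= 1128826619 / 10241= 110226.21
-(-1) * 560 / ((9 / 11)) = 6160 / 9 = 684.44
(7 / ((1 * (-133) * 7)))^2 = 1 / 17689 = 0.00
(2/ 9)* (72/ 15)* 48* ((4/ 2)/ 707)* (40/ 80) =256/ 3535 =0.07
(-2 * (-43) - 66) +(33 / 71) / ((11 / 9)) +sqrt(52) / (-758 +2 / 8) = 1447 / 71 - 8 * sqrt(13) / 3031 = 20.37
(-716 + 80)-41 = -677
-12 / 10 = -6 / 5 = -1.20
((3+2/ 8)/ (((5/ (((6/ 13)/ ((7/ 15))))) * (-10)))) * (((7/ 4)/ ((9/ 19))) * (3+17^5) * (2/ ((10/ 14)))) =-9442069/ 10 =-944206.90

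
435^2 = 189225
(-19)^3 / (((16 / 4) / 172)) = -294937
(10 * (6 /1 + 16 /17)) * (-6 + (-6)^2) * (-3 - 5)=-283200 /17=-16658.82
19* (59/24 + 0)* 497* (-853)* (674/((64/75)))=-4003878978925/256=-15640152261.43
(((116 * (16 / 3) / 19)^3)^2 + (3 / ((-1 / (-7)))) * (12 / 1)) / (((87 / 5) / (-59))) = -12058407023597367766180 / 2983790910663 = -4041304295.32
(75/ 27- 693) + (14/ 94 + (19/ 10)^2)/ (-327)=-3182460601/ 4610700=-690.23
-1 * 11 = -11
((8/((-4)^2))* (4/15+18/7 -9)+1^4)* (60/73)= -874/511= -1.71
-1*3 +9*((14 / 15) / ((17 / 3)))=-129 / 85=-1.52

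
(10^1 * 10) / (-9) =-100 / 9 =-11.11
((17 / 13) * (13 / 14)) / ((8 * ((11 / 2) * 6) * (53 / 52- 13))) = -221 / 575652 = -0.00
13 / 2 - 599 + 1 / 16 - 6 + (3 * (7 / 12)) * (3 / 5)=-597.39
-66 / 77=-6 / 7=-0.86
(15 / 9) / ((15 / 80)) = 80 / 9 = 8.89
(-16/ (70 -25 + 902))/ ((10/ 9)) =-72/ 4735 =-0.02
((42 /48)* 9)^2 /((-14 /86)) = -24381 /64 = -380.95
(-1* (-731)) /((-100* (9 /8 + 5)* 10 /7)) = -731 /875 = -0.84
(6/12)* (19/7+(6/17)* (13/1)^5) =15594629/238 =65523.65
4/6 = 2/3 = 0.67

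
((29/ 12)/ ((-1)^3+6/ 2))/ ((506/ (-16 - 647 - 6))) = -6467/ 4048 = -1.60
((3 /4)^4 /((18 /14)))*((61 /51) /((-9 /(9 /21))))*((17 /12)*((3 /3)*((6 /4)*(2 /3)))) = -61 /3072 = -0.02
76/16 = 19/4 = 4.75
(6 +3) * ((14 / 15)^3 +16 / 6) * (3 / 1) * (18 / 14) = 105696 / 875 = 120.80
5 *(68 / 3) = 340 / 3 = 113.33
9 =9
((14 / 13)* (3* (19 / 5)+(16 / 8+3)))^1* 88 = 101024 / 65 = 1554.22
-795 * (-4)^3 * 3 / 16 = 9540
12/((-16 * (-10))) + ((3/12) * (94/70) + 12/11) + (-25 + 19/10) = -66523/3080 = -21.60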